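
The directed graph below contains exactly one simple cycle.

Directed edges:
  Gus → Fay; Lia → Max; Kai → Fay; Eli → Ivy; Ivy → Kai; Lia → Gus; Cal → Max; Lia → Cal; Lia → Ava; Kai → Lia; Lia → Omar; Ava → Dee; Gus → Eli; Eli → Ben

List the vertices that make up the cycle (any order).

DFS with gray/black marking from Kai:
Kai gray
  Lia gray
    Omar gray
    Omar black
    Gus gray
      Fay gray
      Fay black
      Eli gray
        Ben gray
        Ben black
        Ivy gray
          Ivy→Kai: Kai is gray → back edge
Back edge closes the cycle Kai → Lia → Gus → Eli → Ivy → Kai; its vertices are {Eli, Gus, Ivy, Kai, Lia}.

Eli, Gus, Ivy, Kai, Lia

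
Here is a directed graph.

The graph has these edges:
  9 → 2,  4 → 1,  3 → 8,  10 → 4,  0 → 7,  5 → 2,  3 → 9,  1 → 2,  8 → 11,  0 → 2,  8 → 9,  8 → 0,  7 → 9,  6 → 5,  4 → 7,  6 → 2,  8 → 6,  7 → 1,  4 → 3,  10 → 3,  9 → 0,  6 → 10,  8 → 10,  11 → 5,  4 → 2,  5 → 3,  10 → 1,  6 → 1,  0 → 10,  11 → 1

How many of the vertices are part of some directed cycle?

10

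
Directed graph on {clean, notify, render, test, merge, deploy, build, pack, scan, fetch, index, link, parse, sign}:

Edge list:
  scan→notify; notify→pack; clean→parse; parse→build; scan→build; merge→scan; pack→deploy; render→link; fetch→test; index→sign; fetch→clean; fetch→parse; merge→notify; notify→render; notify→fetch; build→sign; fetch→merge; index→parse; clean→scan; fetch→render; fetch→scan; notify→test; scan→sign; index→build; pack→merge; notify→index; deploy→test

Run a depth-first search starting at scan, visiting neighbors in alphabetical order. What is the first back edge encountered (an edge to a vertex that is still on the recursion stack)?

DFS from scan (visiting neighbors in alphabetical order); mark gray on enter, black on exit:
scan gray
  build gray
    sign gray
    sign black
  build black
  notify gray
    fetch gray
      clean gray
        parse gray
          parse→build: build black — skip
        parse black
        clean→scan: scan is gray → back edge
First back edge: clean → scan.

clean->scan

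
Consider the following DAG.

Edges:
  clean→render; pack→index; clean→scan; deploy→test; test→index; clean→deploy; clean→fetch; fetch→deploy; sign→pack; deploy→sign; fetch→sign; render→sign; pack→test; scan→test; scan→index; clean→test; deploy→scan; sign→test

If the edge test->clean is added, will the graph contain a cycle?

Yes

Adding test→clean creates a cycle iff clean can already reach test.
Path from clean: clean → test.
So clean → … → test → clean is a cycle.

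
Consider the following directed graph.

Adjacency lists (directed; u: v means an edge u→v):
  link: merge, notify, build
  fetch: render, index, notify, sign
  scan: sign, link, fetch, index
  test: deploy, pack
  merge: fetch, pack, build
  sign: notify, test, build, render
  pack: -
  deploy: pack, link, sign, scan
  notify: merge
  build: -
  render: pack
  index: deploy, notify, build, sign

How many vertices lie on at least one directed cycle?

A vertex is on a directed cycle iff it belongs to a strongly connected component of size ≥ 2 (or has a self-loop).
The vertices on cycles are {link, scan, sign, test, fetch, index, merge, deploy, notify} — 9 in total.

9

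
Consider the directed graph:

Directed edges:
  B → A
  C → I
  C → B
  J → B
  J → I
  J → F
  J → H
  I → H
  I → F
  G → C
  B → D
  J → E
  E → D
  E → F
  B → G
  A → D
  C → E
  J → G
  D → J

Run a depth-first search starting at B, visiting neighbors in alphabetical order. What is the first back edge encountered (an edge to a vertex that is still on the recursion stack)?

DFS from B (visiting neighbors in alphabetical order); mark gray on enter, black on exit:
B gray
  A gray
    D gray
      J gray
        J→B: B is gray → back edge
First back edge: J → B.

J→B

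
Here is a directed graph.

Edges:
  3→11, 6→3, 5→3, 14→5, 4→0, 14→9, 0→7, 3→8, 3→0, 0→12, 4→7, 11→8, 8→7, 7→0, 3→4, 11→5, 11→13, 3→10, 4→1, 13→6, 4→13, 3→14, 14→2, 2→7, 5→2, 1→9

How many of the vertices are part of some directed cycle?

9

A vertex is on a directed cycle iff it belongs to a strongly connected component of size ≥ 2 (or has a self-loop).
The vertices on cycles are {0, 3, 4, 5, 6, 7, 11, 13, 14} — 9 in total.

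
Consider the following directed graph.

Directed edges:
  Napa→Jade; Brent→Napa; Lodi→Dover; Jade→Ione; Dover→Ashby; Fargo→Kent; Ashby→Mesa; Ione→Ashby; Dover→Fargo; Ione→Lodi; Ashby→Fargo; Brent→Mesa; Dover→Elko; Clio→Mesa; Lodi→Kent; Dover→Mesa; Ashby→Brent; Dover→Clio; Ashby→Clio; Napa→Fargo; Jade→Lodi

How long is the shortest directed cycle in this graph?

For each vertex v, BFS finds the shortest path from v back to v.
The shortest such closed walk is Jade → Ione → Ashby → Brent → Napa → Jade, length 5.

5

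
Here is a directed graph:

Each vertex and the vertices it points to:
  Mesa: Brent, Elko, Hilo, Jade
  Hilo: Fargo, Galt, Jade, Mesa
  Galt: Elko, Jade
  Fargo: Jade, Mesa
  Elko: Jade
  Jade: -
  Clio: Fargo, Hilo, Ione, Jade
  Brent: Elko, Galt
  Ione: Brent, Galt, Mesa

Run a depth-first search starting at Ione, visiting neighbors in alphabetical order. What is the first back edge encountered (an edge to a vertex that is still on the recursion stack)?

DFS from Ione (visiting neighbors in alphabetical order); mark gray on enter, black on exit:
Ione gray
  Brent gray
    Elko gray
      Jade gray
      Jade black
    Elko black
    Galt gray
      Galt→Elko: Elko black — skip
      Galt→Jade: Jade black — skip
    Galt black
  Brent black
  Ione→Galt: Galt black — skip
  Mesa gray
    Mesa→Brent: Brent black — skip
    Mesa→Elko: Elko black — skip
    Hilo gray
      Fargo gray
        Fargo→Jade: Jade black — skip
        Fargo→Mesa: Mesa is gray → back edge
First back edge: Fargo → Mesa.

Fargo→Mesa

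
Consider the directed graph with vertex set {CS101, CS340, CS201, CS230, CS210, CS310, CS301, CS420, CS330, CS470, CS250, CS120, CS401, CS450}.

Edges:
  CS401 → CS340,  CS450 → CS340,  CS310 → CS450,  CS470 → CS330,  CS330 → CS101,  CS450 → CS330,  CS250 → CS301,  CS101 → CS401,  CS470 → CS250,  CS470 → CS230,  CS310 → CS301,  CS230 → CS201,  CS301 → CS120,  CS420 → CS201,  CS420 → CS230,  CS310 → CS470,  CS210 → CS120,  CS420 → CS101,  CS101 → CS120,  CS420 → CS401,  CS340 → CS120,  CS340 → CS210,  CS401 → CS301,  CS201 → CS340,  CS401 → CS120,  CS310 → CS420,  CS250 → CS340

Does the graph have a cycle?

No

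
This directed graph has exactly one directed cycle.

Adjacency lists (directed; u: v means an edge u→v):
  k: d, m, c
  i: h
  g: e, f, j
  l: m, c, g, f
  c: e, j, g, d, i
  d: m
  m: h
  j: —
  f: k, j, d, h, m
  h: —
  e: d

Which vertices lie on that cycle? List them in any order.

c, f, g, k

DFS with gray/black marking from c:
c gray
  e gray
    d gray
      m gray
        h gray
        h black
      m black
    d black
  e black
  j gray
  j black
  g gray
    g→e: e black — skip
    f gray
      k gray
        k→d: d black — skip
        k→m: m black — skip
        k→c: c is gray → back edge
Back edge closes the cycle c → g → f → k → c; its vertices are {c, f, g, k}.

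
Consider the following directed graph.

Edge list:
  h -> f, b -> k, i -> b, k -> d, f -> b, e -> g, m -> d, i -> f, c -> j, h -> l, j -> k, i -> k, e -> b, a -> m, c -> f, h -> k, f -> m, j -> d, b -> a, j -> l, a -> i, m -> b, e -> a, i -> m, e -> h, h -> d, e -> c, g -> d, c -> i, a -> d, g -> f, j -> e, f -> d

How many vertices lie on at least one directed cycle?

A vertex is on a directed cycle iff it belongs to a strongly connected component of size ≥ 2 (or has a self-loop).
The vertices on cycles are {a, b, c, e, f, i, j, m} — 8 in total.

8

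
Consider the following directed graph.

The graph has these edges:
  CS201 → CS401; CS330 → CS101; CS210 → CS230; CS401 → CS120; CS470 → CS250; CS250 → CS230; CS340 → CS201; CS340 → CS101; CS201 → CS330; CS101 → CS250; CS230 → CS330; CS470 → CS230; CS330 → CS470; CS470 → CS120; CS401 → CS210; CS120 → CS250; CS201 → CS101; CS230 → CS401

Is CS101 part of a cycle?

Yes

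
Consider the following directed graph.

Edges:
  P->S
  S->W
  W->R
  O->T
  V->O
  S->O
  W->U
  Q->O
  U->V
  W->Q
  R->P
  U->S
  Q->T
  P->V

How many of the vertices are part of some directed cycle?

5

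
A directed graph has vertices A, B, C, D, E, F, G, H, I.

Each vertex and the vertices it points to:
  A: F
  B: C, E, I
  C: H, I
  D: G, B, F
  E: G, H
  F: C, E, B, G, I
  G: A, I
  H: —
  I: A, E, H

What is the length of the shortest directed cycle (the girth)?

For each vertex v, BFS finds the shortest path from v back to v.
The shortest such closed walk is F → G → A → F, length 3.

3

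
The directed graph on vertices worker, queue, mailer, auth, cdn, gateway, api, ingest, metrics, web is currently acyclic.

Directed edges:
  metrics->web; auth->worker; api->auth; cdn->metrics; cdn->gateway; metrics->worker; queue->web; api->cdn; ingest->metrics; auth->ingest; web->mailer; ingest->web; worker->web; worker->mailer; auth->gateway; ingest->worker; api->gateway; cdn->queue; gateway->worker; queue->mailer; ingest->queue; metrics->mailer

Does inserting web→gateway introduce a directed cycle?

Adding web→gateway creates a cycle iff gateway can already reach web.
Path from gateway: gateway → worker → web.
So gateway → … → web → gateway is a cycle.

Yes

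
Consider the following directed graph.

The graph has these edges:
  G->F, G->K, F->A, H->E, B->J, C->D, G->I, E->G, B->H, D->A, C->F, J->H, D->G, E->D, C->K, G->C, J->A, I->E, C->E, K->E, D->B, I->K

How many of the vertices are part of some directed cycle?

9

A vertex is on a directed cycle iff it belongs to a strongly connected component of size ≥ 2 (or has a self-loop).
The vertices on cycles are {B, C, D, E, G, H, I, J, K} — 9 in total.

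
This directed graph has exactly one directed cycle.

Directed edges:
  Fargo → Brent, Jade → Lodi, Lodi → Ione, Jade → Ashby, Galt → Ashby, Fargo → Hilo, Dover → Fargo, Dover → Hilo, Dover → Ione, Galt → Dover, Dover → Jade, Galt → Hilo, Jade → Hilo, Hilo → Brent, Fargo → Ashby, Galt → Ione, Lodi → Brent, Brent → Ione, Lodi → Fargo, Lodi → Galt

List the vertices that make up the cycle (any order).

DFS with gray/black marking from Jade:
Jade gray
  Ashby gray
  Ashby black
  Lodi gray
    Ione gray
    Ione black
    Fargo gray
      Brent gray
        Brent→Ione: Ione black — skip
      Brent black
      Fargo→Ashby: Ashby black — skip
      Hilo gray
        Hilo→Brent: Brent black — skip
      Hilo black
    Fargo black
    Lodi→Brent: Brent black — skip
    Galt gray
      Dover gray
        Dover→Ione: Ione black — skip
        Dover→Hilo: Hilo black — skip
        Dover→Jade: Jade is gray → back edge
Back edge closes the cycle Jade → Lodi → Galt → Dover → Jade; its vertices are {Galt, Jade, Lodi, Dover}.

Galt, Jade, Lodi, Dover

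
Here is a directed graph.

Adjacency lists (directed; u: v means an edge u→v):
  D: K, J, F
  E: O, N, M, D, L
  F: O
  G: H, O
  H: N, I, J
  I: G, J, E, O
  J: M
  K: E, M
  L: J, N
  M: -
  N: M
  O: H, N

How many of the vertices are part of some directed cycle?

8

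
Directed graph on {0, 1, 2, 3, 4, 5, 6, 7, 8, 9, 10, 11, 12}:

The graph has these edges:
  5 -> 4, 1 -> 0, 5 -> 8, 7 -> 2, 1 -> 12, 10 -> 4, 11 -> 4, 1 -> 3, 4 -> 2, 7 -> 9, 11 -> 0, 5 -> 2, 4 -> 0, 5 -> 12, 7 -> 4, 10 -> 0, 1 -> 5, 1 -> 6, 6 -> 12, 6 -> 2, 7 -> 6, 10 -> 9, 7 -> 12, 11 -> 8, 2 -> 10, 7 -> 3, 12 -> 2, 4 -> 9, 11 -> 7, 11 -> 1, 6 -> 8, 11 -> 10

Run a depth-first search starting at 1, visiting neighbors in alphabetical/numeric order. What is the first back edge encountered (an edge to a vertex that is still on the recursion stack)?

4->2

DFS from 1 (visiting neighbors in alphabetical/numeric order); mark gray on enter, black on exit:
1 gray
  0 gray
  0 black
  3 gray
  3 black
  5 gray
    2 gray
      10 gray
        10→0: 0 black — skip
        4 gray
          4→0: 0 black — skip
          4→2: 2 is gray → back edge
First back edge: 4 → 2.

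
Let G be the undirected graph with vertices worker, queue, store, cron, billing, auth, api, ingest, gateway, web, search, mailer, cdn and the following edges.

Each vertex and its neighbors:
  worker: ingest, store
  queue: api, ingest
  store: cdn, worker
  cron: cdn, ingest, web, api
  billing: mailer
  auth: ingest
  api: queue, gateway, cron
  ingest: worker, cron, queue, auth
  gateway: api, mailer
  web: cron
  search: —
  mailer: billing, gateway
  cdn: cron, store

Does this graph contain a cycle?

Yes

DFS, tracking each vertex's parent; an edge to a visited non-parent vertex closes a cycle.
Start from cdn:
visit cdn (parent –)
  visit cron (parent cdn)
    cron–cdn: parent, skip
    visit ingest (parent cron)
      visit worker (parent ingest)
        worker–ingest: parent, skip
        visit store (parent worker)
          store–cdn: cdn visited and ≠ parent → cycle
Cycle: cdn – cron – ingest – worker – store – cdn.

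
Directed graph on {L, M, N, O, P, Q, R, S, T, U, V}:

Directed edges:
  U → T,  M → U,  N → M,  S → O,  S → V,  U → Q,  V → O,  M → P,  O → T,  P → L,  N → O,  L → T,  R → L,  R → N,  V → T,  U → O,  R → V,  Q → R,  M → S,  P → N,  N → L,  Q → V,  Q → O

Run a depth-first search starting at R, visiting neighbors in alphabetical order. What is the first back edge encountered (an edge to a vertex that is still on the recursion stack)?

P→N

DFS from R (visiting neighbors in alphabetical order); mark gray on enter, black on exit:
R gray
  L gray
    T gray
    T black
  L black
  N gray
    N→L: L black — skip
    M gray
      P gray
        P→L: L black — skip
        P→N: N is gray → back edge
First back edge: P → N.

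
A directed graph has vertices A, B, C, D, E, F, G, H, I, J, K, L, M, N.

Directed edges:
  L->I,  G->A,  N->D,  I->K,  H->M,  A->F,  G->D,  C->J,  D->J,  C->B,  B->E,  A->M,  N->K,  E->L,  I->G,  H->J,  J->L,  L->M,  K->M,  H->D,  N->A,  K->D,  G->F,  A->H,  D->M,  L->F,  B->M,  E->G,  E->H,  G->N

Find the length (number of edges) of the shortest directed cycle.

5

For each vertex v, BFS finds the shortest path from v back to v.
The shortest such closed walk is J → L → I → G → D → J, length 5.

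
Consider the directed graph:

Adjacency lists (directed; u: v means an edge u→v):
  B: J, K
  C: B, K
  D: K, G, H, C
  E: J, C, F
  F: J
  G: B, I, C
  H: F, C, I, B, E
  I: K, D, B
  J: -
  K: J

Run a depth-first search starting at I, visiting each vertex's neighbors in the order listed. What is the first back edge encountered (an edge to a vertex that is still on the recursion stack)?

G→I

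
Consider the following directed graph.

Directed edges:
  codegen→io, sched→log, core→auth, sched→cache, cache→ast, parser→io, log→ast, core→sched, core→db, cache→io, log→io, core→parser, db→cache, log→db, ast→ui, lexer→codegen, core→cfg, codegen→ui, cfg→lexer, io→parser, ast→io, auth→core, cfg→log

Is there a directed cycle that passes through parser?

Yes

parser is on a cycle iff parser can reach itself via ≥1 edge.
parser → io → parser — yes.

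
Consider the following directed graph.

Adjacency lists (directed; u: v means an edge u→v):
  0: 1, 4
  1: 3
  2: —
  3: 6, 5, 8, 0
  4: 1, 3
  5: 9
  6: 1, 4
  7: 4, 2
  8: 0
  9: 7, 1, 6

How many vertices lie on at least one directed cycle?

9

A vertex is on a directed cycle iff it belongs to a strongly connected component of size ≥ 2 (or has a self-loop).
The vertices on cycles are {0, 1, 3, 4, 5, 6, 7, 8, 9} — 9 in total.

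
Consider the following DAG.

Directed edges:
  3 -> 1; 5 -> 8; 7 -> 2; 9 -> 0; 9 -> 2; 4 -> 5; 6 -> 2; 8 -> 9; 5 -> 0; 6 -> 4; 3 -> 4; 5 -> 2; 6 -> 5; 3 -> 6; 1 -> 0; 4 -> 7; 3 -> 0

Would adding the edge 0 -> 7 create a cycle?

Adding 0→7 creates a cycle iff 7 can already reach 0.
Explore from 7: no path reaches 0. The graph stays acyclic.

No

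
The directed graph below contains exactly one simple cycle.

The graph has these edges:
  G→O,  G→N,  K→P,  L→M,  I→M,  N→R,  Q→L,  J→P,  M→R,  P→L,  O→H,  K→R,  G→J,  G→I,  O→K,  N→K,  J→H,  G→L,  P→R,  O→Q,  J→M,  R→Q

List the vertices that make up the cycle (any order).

L, M, Q, R

DFS with gray/black marking from Q:
Q gray
  L gray
    M gray
      R gray
        R→Q: Q is gray → back edge
Back edge closes the cycle Q → L → M → R → Q; its vertices are {L, M, Q, R}.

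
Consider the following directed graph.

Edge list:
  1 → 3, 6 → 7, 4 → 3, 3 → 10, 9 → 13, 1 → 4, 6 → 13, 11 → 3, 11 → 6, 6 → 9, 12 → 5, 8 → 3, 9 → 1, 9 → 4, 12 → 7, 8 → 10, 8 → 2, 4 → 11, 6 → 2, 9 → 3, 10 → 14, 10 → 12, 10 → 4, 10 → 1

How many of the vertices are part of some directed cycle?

A vertex is on a directed cycle iff it belongs to a strongly connected component of size ≥ 2 (or has a self-loop).
The vertices on cycles are {1, 3, 4, 6, 9, 10, 11} — 7 in total.

7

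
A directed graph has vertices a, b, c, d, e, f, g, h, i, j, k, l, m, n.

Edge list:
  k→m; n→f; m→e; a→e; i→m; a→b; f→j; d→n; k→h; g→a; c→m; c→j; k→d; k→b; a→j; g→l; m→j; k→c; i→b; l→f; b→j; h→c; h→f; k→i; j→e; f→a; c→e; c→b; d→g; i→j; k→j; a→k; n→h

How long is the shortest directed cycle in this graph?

For each vertex v, BFS finds the shortest path from v back to v.
The shortest such closed walk is d → g → a → k → d, length 4.

4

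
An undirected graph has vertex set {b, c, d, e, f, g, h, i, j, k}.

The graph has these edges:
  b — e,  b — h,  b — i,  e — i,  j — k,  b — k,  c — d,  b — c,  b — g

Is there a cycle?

Yes

DFS, tracking each vertex's parent; an edge to a visited non-parent vertex closes a cycle.
Start from b:
visit b (parent –)
  visit h (parent b)
    h–b: parent, skip
  visit e (parent b)
    visit i (parent e)
      i–e: parent, skip
      i–b: b visited and ≠ parent → cycle
Cycle: b – e – i – b.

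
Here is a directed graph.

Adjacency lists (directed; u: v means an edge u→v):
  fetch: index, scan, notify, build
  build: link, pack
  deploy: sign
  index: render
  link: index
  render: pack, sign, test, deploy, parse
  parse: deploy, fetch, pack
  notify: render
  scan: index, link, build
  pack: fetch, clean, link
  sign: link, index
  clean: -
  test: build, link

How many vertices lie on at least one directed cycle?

12

A vertex is on a directed cycle iff it belongs to a strongly connected component of size ≥ 2 (or has a self-loop).
The vertices on cycles are {link, pack, scan, sign, test, build, fetch, index, parse, deploy, notify, render} — 12 in total.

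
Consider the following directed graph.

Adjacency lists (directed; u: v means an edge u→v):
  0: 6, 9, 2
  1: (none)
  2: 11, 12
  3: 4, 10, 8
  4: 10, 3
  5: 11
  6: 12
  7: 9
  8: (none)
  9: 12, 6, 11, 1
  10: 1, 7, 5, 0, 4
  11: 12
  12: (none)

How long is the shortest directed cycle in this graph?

For each vertex v, BFS finds the shortest path from v back to v.
The shortest such closed walk is 4 → 10 → 4, length 2.

2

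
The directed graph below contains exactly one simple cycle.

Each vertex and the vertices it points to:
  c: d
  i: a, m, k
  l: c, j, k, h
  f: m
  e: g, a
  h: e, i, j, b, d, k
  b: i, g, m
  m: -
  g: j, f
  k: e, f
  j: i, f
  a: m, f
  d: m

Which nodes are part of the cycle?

e, g, i, j, k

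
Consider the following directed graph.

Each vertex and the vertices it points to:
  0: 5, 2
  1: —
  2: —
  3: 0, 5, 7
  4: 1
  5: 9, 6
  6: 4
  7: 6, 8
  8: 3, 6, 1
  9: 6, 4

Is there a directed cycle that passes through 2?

2 lies on a cycle iff there is a path from 2 back to itself.
Exploring from 2, it never reaches itself; equivalently, its strongly connected component is a singleton.

No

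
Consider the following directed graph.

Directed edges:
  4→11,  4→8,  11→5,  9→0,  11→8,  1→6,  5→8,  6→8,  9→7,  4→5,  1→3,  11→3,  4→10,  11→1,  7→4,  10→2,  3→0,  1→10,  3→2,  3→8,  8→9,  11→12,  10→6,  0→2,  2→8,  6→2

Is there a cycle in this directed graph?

DFS with white/gray/black marking, starting from 9:
9 gray
  0 gray
    2 gray
      8 gray
        8→9: 9 is gray → back edge
Back edge found, so a cycle exists: 9 → 0 → 2 → 8 → 9.

Yes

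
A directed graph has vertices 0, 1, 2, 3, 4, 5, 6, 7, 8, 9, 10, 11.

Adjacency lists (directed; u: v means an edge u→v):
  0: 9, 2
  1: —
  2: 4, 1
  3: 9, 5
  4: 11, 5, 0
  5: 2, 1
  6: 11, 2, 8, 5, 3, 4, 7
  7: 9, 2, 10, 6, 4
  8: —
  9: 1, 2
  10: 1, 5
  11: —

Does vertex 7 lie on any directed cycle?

Yes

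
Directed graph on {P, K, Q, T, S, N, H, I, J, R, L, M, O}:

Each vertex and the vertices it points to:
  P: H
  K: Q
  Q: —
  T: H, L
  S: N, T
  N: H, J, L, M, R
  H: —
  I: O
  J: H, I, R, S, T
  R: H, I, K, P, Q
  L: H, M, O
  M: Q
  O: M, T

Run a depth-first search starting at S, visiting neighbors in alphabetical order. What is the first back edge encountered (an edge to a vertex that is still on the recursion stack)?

L→O

DFS from S (visiting neighbors in alphabetical order); mark gray on enter, black on exit:
S gray
  N gray
    H gray
    H black
    J gray
      J→H: H black — skip
      I gray
        O gray
          M gray
            Q gray
            Q black
          M black
          T gray
            T→H: H black — skip
            L gray
              L→H: H black — skip
              L→M: M black — skip
              L→O: O is gray → back edge
First back edge: L → O.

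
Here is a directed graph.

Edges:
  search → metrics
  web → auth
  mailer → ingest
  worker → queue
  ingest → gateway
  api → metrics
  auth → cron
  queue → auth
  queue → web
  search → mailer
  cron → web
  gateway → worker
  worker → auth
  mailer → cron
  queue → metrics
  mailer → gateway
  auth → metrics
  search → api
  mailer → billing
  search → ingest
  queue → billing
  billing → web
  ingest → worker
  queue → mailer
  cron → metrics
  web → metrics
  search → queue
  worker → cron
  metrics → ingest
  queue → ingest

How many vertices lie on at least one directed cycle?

A vertex is on a directed cycle iff it belongs to a strongly connected component of size ≥ 2 (or has a self-loop).
The vertices on cycles are {web, auth, cron, queue, ingest, mailer, worker, billing, gateway, metrics} — 10 in total.

10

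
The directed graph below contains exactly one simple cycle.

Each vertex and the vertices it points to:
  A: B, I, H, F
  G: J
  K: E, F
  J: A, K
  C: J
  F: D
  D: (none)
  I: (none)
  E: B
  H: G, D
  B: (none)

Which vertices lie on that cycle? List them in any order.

DFS with gray/black marking from J:
J gray
  A gray
    B gray
    B black
    I gray
    I black
    H gray
      G gray
        G→J: J is gray → back edge
Back edge closes the cycle J → A → H → G → J; its vertices are {A, G, H, J}.

A, G, H, J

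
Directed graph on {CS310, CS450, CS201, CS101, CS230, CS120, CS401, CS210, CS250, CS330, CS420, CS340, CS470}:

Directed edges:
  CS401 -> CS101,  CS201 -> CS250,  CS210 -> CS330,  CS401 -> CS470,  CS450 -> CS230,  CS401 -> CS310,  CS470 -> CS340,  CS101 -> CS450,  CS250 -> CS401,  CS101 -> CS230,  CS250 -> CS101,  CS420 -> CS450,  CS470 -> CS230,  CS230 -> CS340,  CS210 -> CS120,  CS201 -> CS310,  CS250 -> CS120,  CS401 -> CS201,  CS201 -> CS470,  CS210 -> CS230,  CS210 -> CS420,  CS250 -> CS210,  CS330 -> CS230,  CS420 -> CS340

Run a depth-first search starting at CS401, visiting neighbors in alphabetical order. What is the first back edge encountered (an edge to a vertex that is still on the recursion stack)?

DFS from CS401 (visiting neighbors in alphabetical order); mark gray on enter, black on exit:
CS401 gray
  CS101 gray
    CS230 gray
      CS340 gray
      CS340 black
    CS230 black
    CS450 gray
      CS450→CS230: CS230 black — skip
    CS450 black
  CS101 black
  CS201 gray
    CS250 gray
      CS250→CS101: CS101 black — skip
      CS120 gray
      CS120 black
      CS210 gray
        CS210→CS120: CS120 black — skip
        CS210→CS230: CS230 black — skip
        CS330 gray
          CS330→CS230: CS230 black — skip
        CS330 black
        CS420 gray
          CS420→CS340: CS340 black — skip
          CS420→CS450: CS450 black — skip
        CS420 black
      CS210 black
      CS250→CS401: CS401 is gray → back edge
First back edge: CS250 → CS401.

CS250->CS401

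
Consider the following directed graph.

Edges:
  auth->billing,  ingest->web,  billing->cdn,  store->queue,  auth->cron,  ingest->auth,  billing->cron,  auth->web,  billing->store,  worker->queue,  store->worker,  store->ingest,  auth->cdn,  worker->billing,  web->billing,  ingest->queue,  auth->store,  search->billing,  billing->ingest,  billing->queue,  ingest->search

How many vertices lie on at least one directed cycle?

A vertex is on a directed cycle iff it belongs to a strongly connected component of size ≥ 2 (or has a self-loop).
The vertices on cycles are {web, auth, store, ingest, search, worker, billing} — 7 in total.

7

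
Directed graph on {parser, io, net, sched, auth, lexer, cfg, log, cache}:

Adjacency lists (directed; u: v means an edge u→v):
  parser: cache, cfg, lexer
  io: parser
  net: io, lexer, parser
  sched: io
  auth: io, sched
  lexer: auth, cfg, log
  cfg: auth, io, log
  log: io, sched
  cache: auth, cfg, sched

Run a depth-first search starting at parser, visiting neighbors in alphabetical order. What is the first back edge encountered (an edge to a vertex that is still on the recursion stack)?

DFS from parser (visiting neighbors in alphabetical order); mark gray on enter, black on exit:
parser gray
  cache gray
    auth gray
      io gray
        io→parser: parser is gray → back edge
First back edge: io → parser.

io->parser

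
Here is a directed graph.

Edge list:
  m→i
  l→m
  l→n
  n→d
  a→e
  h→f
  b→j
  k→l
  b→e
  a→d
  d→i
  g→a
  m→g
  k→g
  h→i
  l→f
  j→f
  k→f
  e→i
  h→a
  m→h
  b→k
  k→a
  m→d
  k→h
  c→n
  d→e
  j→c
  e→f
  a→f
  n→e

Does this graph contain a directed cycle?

No

DFS with white/gray/black marking, starting from k:
k gray
  g gray
    a gray
      f gray
      f black
      d gray
        i gray
        i black
        e gray
          e→f: f black — skip
          e→i: i black — skip
        e black
      d black
      a→e: e black — skip
    a black
  g black
  l gray
    n gray
      n→e: e black — skip
      n→d: d black — skip
    n black
    m gray
      m→d: d black — skip
      h gray
        h→f: f black — skip
        h→a: a black — skip
        h→i: i black — skip
      h black
      m→i: i black — skip
      m→g: g black — skip
    m black
    l→f: f black — skip
  l black
  k→h: h black — skip
  k→a: a black — skip
  k→f: f black — skip
k black
b gray
  b→e: e black — skip
  b→k: k black — skip
  j gray
    c gray
      c→n: n black — skip
    c black
    j→f: f black — skip
  j black
b black
Every edge goes to a white or black vertex — no back edge, so the graph is acyclic.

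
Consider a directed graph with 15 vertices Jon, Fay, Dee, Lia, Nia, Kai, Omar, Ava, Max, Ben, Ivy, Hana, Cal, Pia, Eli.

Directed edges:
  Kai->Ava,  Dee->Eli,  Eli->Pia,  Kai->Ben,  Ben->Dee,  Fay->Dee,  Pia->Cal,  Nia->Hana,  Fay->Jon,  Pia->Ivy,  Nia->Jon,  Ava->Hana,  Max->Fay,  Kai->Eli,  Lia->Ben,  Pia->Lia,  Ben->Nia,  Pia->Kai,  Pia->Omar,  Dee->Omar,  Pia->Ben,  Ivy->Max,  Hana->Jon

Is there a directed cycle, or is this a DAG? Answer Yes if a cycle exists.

Yes

DFS with white/gray/black marking, starting from Dee:
Dee gray
  Eli gray
    Pia gray
      Omar gray
      Omar black
      Kai gray
        Ben gray
          Ben→Dee: Dee is gray → back edge
Back edge found, so a cycle exists: Dee → Eli → Pia → Kai → Ben → Dee.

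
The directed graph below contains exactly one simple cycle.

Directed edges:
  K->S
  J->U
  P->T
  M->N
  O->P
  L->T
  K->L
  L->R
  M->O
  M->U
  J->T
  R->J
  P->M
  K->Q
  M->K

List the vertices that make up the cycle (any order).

DFS with gray/black marking from M:
M gray
  K gray
    S gray
    S black
    L gray
      T gray
      T black
      R gray
        J gray
          J→T: T black — skip
          U gray
          U black
        J black
      R black
    L black
    Q gray
    Q black
  K black
  M→U: U black — skip
  O gray
    P gray
      P→T: T black — skip
      P→M: M is gray → back edge
Back edge closes the cycle M → O → P → M; its vertices are {M, O, P}.

M, O, P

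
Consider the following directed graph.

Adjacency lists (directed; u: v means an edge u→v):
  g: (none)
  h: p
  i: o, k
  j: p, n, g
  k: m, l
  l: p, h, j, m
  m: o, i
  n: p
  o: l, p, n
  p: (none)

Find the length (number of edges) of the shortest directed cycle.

3

For each vertex v, BFS finds the shortest path from v back to v.
The shortest such closed walk is l → m → o → l, length 3.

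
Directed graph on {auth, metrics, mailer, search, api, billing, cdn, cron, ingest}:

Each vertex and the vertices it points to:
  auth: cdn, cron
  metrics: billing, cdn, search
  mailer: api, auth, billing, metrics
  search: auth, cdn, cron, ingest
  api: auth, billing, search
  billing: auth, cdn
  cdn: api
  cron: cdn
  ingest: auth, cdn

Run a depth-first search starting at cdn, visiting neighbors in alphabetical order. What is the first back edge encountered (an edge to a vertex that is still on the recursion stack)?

auth→cdn

DFS from cdn (visiting neighbors in alphabetical order); mark gray on enter, black on exit:
cdn gray
  api gray
    auth gray
      auth→cdn: cdn is gray → back edge
First back edge: auth → cdn.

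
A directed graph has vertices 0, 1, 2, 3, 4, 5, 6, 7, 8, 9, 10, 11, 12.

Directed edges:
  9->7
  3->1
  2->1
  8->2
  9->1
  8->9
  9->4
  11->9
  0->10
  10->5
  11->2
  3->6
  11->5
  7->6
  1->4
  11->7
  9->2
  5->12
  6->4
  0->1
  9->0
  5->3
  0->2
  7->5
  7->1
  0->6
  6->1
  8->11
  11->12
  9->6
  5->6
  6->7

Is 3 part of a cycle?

Yes

3 is on a cycle iff 3 can reach itself via ≥1 edge.
3 → 6 → 7 → 5 → 3 — yes.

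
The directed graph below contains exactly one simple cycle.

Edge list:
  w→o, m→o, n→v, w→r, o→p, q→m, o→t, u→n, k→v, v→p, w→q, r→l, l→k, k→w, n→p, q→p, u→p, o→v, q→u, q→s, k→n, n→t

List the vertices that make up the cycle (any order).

k, l, r, w

DFS with gray/black marking from w:
w gray
  o gray
    t gray
    t black
    v gray
      p gray
      p black
    v black
    o→p: p black — skip
  o black
  r gray
    l gray
      k gray
        k→w: w is gray → back edge
Back edge closes the cycle w → r → l → k → w; its vertices are {k, l, r, w}.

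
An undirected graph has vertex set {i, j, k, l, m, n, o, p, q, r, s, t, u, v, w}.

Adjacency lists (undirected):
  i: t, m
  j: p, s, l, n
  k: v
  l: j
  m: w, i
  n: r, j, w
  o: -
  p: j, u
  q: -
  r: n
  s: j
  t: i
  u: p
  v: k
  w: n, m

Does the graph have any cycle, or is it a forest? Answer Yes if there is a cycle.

No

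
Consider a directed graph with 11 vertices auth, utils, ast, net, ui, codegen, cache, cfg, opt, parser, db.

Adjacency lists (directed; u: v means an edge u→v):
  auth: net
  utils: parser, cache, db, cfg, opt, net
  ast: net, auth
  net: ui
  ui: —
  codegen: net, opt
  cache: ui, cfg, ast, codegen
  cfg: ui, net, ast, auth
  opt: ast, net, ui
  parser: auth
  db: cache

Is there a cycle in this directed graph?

No

DFS with white/gray/black marking, starting from db:
db gray
  cache gray
    ui gray
    ui black
    cfg gray
      cfg→ui: ui black — skip
      net gray
        net→ui: ui black — skip
      net black
      ast gray
        ast→net: net black — skip
        auth gray
          auth→net: net black — skip
        auth black
      ast black
      cfg→auth: auth black — skip
    cfg black
    cache→ast: ast black — skip
    codegen gray
      codegen→net: net black — skip
      opt gray
        opt→ast: ast black — skip
        opt→net: net black — skip
        opt→ui: ui black — skip
      opt black
    codegen black
  cache black
db black
utils gray
  parser gray
    parser→auth: auth black — skip
  parser black
  utils→cache: cache black — skip
  utils→db: db black — skip
  utils→cfg: cfg black — skip
  utils→opt: opt black — skip
  utils→net: net black — skip
utils black
Every edge goes to a white or black vertex — no back edge, so the graph is acyclic.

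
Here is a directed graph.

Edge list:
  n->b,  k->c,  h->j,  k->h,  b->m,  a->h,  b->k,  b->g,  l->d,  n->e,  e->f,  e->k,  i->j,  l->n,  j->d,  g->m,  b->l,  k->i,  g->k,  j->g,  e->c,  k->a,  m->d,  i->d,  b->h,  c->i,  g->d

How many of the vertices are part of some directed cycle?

A vertex is on a directed cycle iff it belongs to a strongly connected component of size ≥ 2 (or has a self-loop).
The vertices on cycles are {a, b, c, g, h, i, j, k, l, n} — 10 in total.

10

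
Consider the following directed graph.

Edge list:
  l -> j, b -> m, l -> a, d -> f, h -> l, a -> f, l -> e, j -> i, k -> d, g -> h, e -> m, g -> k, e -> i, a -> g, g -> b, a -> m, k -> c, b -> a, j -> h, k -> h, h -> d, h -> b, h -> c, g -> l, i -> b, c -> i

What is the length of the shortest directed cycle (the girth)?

3

For each vertex v, BFS finds the shortest path from v back to v.
The shortest such closed walk is g → l → a → g, length 3.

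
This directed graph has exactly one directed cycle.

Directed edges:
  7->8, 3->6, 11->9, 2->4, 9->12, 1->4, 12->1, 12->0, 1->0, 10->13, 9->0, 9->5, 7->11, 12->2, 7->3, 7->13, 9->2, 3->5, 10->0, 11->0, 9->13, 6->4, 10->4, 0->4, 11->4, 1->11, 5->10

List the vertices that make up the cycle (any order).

1, 9, 11, 12

DFS with gray/black marking from 11:
11 gray
  0 gray
    4 gray
    4 black
  0 black
  11→4: 4 black — skip
  9 gray
    9→0: 0 black — skip
    13 gray
    13 black
    12 gray
      12→0: 0 black — skip
      2 gray
        2→4: 4 black — skip
      2 black
      1 gray
        1→11: 11 is gray → back edge
Back edge closes the cycle 11 → 9 → 12 → 1 → 11; its vertices are {1, 9, 11, 12}.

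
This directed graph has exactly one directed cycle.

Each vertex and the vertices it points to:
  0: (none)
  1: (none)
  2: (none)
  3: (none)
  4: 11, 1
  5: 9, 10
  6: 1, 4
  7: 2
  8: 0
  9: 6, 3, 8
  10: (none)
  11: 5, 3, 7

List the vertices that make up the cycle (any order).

DFS with gray/black marking from 9:
9 gray
  6 gray
    1 gray
    1 black
    4 gray
      11 gray
        5 gray
          5→9: 9 is gray → back edge
Back edge closes the cycle 9 → 6 → 4 → 11 → 5 → 9; its vertices are {4, 5, 6, 9, 11}.

4, 5, 6, 9, 11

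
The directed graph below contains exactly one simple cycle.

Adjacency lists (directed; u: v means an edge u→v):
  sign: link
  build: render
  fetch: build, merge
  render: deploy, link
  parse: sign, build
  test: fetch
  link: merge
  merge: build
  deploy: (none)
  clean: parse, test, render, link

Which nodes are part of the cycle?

DFS with gray/black marking from render:
render gray
  deploy gray
  deploy black
  link gray
    merge gray
      build gray
        build→render: render is gray → back edge
Back edge closes the cycle render → link → merge → build → render; its vertices are {link, build, merge, render}.

link, build, merge, render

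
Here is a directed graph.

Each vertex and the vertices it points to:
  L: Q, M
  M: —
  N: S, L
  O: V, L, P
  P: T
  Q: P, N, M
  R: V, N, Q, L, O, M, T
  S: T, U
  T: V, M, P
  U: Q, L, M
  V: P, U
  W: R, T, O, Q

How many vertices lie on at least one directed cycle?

A vertex is on a directed cycle iff it belongs to a strongly connected component of size ≥ 2 (or has a self-loop).
The vertices on cycles are {L, N, P, Q, S, T, U, V} — 8 in total.

8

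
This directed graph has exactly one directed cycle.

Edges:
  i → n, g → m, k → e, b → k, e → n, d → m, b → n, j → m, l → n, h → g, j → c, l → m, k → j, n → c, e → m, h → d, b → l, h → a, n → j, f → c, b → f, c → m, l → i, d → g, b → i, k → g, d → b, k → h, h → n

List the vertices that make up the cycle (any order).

b, d, h, k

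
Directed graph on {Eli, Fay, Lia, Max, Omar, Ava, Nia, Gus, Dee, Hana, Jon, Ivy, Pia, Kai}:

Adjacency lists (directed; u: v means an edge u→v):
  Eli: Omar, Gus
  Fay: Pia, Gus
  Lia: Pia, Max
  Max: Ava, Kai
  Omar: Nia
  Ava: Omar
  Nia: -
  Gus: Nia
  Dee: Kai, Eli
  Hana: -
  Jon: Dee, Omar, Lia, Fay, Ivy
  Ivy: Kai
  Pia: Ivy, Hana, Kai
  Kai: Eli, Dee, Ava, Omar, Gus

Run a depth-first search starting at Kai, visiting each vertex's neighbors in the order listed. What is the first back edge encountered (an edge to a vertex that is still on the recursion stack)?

DFS from Kai (visiting each vertex's neighbors in the order listed); mark gray on enter, black on exit:
Kai gray
  Eli gray
    Omar gray
      Nia gray
      Nia black
    Omar black
    Gus gray
      Gus→Nia: Nia black — skip
    Gus black
  Eli black
  Dee gray
    Dee→Kai: Kai is gray → back edge
First back edge: Dee → Kai.

Dee->Kai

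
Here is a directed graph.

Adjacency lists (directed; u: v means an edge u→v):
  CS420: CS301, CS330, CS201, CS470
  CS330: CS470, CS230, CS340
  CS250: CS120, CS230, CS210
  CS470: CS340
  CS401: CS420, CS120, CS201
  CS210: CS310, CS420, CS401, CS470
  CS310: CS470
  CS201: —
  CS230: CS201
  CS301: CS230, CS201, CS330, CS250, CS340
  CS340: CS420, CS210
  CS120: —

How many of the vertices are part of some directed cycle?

A vertex is on a directed cycle iff it belongs to a strongly connected component of size ≥ 2 (or has a self-loop).
The vertices on cycles are {CS210, CS250, CS301, CS310, CS330, CS340, CS401, CS420, CS470} — 9 in total.

9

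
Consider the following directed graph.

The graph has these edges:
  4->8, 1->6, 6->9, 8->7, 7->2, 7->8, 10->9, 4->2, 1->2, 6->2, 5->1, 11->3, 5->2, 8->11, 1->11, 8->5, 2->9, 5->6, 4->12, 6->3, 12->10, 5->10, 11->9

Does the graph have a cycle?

Yes

DFS with white/gray/black marking, starting from 7:
7 gray
  2 gray
    9 gray
    9 black
  2 black
  8 gray
    11 gray
      11→9: 9 black — skip
      3 gray
      3 black
    11 black
    8→7: 7 is gray → back edge
Back edge found, so a cycle exists: 7 → 8 → 7.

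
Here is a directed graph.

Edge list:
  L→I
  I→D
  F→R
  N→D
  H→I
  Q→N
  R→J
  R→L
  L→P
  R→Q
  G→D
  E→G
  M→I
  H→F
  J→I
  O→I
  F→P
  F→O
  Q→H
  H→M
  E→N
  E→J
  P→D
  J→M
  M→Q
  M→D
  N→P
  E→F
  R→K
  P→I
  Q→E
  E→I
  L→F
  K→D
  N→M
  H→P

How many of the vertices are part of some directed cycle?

A vertex is on a directed cycle iff it belongs to a strongly connected component of size ≥ 2 (or has a self-loop).
The vertices on cycles are {E, F, H, J, L, M, N, Q, R} — 9 in total.

9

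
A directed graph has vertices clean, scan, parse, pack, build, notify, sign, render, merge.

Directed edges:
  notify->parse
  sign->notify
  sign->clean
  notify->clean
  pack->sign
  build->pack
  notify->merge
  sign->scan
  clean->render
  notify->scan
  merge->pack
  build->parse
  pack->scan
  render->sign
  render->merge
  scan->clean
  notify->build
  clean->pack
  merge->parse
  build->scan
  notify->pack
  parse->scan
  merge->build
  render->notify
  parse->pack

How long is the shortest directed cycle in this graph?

3

For each vertex v, BFS finds the shortest path from v back to v.
The shortest such closed walk is render → notify → clean → render, length 3.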